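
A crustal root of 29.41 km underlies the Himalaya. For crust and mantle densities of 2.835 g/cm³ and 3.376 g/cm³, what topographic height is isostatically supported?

Balancing pressure at the compensation depth: ρ_c h = (ρ_m − ρ_c) r.
h = r (ρ_m − ρ_c) / ρ_c = 29.41 km × (3.376 − 2.835) / 2.835 = 5.61 km.

5.61 km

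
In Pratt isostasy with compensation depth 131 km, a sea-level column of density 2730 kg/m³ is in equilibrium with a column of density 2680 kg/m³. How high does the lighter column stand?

2.44 km

ρ_ref D = ρ (D + h) → h = D (ρ_ref − ρ)/ρ.
h = 131 km × (2730 − 2680)/2680 = 2.44 km.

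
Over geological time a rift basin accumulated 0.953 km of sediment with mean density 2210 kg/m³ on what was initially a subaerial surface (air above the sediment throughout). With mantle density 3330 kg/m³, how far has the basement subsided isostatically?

0.632 km

Subaerial load: s = t ρ_sed / ρ_m = 0.953 km × 2210/3330 = 0.632 km.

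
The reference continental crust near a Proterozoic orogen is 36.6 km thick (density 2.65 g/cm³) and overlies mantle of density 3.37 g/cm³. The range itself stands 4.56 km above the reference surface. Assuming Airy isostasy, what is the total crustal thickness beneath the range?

57.9 km

Root depth r = h ρ_c / (ρ_m − ρ_c) = 4.56 km × 2.65 / 0.72 = 16.78 km.
Total thickness = T + h + r = 36.6 km + 4.56 km + 16.78 km = 57.9 km.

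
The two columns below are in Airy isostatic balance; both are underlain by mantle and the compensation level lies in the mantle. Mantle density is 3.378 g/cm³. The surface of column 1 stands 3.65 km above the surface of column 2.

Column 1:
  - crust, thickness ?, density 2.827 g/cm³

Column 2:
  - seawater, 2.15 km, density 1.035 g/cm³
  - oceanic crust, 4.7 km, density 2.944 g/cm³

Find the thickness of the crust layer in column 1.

35.2 km

Take the compensation level at the base of the deeper column (depth z_c below the surface of column 1) and equate Σ ρ_i t_i down to z_c; mantle fills any gap and the z_c terms cancel.
Column 1: x×2.827 + (z_c − 0 − x)×3.378
Column 2: 3.65×0 + 2.15×1.035 + 4.7×2.944 + (z_c − 3.65 − 6.85)×3.378
The z_c×3.378 term appears on both sides and cancels. Collect the known terms of each column as K = Σ(ρt)_known − 3.378 × (depth of known layers): K_1 = 0 − 3.378×0 = 0; K_2 = 16.06205 − 3.378×(3.65 + 6.85) = −19.40695.
Balance: K_1 − x×(3.378 − 2.827) = K_2, so x = (K_1 − K_2)/(3.378 − 2.827) = 19.4069/0.551 = 35.2 km.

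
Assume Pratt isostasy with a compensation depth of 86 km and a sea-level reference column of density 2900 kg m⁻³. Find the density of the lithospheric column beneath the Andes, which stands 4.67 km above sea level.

Pratt balance: ρ_ref D = ρ (D + h).
ρ = ρ_ref D/(D + h) = 2900 × 86 km/(86 km + 4.67 km) = 2750 kg m⁻³.

2750 kg m⁻³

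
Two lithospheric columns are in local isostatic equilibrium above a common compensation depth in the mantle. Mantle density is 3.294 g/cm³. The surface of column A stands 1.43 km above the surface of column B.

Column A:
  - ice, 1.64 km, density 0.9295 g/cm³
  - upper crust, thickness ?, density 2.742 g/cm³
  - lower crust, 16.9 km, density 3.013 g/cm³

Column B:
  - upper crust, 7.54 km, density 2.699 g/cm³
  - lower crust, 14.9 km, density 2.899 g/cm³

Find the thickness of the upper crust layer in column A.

11.7 km

Take the compensation level at the base of the deeper column (depth z_c below the surface of column A) and equate Σ ρ_i t_i down to z_c; mantle fills any gap and the z_c terms cancel.
Column A: 1.64×0.9295 + x×2.742 + 16.9×3.013 + (z_c − 18.54 − x)×3.294
Column B: 1.43×0 + 7.54×2.699 + 14.9×2.899 + (z_c − 1.43 − 22.44)×3.294
The z_c×3.294 term appears on both sides and cancels. Collect the known terms of each column as K = Σ(ρt)_known − 3.294 × (depth of known layers): K_A = 52.44408 − 3.294×18.54 = −8.62668; K_B = 63.54556 − 3.294×(1.43 + 22.44) = −15.08222.
Balance: K_A − x×(3.294 − 2.742) = K_B, so x = (K_A − K_B)/(3.294 − 2.742) = 6.45554/0.552 = 11.7 km.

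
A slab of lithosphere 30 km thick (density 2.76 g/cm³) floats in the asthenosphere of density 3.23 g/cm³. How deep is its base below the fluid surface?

25.6 km

Draft d = t ρ_obj/ρ_fluid = 30 km × 2.76/3.23 = 25.6 km.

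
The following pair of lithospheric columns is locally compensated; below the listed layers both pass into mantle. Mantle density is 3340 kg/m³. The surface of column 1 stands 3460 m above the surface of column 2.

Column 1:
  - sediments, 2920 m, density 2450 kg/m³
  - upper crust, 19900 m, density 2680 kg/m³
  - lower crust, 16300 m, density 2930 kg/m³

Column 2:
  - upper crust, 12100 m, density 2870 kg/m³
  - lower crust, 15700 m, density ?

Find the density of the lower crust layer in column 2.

Take the compensation level at the base of the deeper column (depth z_c below the surface of column 1) and equate Σ ρ_i t_i down to z_c; mantle fills any gap and the z_c terms cancel.
Column 1: 2920×2450 + 19900×2680 + 16300×2930 + (z_c − 39120)×3340
Column 2: 3460×0 + 12100×2870 + 15700×ρ + (z_c − 3460 − 27800)×3340
The z_c×3340 term appears on both sides and cancels. Collect the known terms of each column as K = Σ(ρt)_known − 3340 × (depth of known layers): K_1 = 108245000 − 3340×39120 = −22415800; K_2 = 34727000 − 3340×(3460 + 27800) = −69681400.
Balance: K_1 = K_2 + 15700×ρ, so ρ = (K_1 − K_2)/15700 = 47265600/15700 = 3010 kg/m³.

3010 kg/m³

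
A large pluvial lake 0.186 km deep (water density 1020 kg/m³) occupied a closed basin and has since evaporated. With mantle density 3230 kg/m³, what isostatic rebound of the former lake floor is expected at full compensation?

0.0587 km

u = d ρ_w/ρ_m = 0.186 km × 1020/3230 = 0.0587 km.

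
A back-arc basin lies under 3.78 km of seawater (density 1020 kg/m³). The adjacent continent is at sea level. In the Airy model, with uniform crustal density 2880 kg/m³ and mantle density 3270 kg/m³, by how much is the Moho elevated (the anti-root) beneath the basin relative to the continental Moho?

By Archimedes' principle applied to the lithosphere: replacing crust with seawater at the top is compensated by replacing crust with mantle at the base: d (ρ_c − ρ_w) = a (ρ_m − ρ_c).
a = d (ρ_c − ρ_w)/(ρ_m − ρ_c) = 3.78 km × 1860/390 = 18 km.

18 km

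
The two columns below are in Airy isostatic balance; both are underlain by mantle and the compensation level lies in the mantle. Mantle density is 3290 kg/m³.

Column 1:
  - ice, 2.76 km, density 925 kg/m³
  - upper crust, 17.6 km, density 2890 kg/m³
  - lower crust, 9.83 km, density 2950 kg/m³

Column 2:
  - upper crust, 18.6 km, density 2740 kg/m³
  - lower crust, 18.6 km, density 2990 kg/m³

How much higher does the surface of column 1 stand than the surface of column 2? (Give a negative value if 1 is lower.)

For any compensation level in the mantle, the mantle terms cancel and isostasy reduces to e = (Σt_1 − Σt_2) − (Σ(ρt)_1 − Σ(ρt)_2) / ρ_m.
Σt_1 = 30.19 km; Σt_2 = 37.2 km; Σ(ρt)_1 = 82415.5; Σ(ρt)_2 = 106578 (in km·kg/m³).
e = (30.19 − 37.2) − (82415.5 − 106578) / 3290 = 0.334 km.

0.334 km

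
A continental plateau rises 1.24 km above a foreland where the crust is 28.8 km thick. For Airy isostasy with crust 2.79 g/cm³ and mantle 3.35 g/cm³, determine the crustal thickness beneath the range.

Root depth r = h ρ_c / (ρ_m − ρ_c) = 1.24 km × 2.79 / 0.56 = 6.178 km.
Total thickness = T + h + r = 28.8 km + 1.24 km + 6.178 km = 36.2 km.

36.2 km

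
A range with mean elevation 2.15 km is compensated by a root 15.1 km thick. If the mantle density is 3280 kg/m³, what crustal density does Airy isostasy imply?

ρ_c h = (ρ_m − ρ_c) r → ρ_c (h + r) = ρ_m r → ρ_c = ρ_m r / (h + r).
ρ_c = 3280 × 15.1 km / (2.15 km + 15.1 km) = 2870 kg/m³.

2870 kg/m³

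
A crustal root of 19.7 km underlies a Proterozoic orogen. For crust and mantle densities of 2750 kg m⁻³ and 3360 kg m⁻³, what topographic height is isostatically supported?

4.37 km

For local isostatic compensation: ρ_c h = (ρ_m − ρ_c) r.
h = r (ρ_m − ρ_c) / ρ_c = 19.7 km × (3360 − 2750) / 2750 = 4.37 km.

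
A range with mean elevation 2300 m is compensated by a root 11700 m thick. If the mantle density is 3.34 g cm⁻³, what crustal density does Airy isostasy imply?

ρ_c h = (ρ_m − ρ_c) r → ρ_c (h + r) = ρ_m r → ρ_c = ρ_m r / (h + r).
ρ_c = 3.34 × 11700 m / (2300 m + 11700 m) = 2.79 g cm⁻³.

2.79 g cm⁻³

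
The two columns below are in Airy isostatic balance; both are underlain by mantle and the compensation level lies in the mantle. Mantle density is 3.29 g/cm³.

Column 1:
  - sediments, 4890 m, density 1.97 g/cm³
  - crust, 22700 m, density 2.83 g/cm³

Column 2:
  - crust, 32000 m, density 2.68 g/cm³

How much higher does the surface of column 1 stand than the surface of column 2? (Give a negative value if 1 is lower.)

For any compensation level in the mantle, the mantle terms cancel and isostasy reduces to e = (Σt_1 − Σt_2) − (Σ(ρt)_1 − Σ(ρt)_2) / ρ_m.
Σt_1 = 27590 m; Σt_2 = 32000 m; Σ(ρt)_1 = 73874.3; Σ(ρt)_2 = 85760 (in m·g/cm³).
e = (27590 − 32000) − (73874.3 − 85760) / 3.29 = −797 m.

−797 m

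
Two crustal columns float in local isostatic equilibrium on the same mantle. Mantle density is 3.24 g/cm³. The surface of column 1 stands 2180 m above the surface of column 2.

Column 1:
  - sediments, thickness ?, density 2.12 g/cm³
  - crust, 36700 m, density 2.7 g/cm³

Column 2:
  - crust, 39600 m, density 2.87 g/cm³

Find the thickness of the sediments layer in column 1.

Take the compensation level at the base of the deeper column (depth z_c below the surface of column 1) and equate Σ ρ_i t_i down to z_c; mantle fills any gap and the z_c terms cancel.
Column 1: x×2.12 + 36700×2.7 + (z_c − 36700 − x)×3.24
Column 2: 2180×0 + 39600×2.87 + (z_c − 2180 − 39600)×3.24
The z_c×3.24 term appears on both sides and cancels. Collect the known terms of each column as K = Σ(ρt)_known − 3.24 × (depth of known layers): K_1 = 99090 − 3.24×36700 = −19818; K_2 = 113652 − 3.24×(2180 + 39600) = −21715.2.
Balance: K_1 − x×(3.24 − 2.12) = K_2, so x = (K_1 − K_2)/(3.24 − 2.12) = 1897.2/1.12 = 1690 m.

1690 m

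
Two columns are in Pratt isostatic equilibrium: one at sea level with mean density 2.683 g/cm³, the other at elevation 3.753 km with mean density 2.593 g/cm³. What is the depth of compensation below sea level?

ρ_ref D = ρ (D + h) → D (ρ_ref − ρ) = ρ h.
D = ρ h/(ρ_ref − ρ) = 2.593 × 3.753 km/(2.683 − 2.593) = 108 km.

108 km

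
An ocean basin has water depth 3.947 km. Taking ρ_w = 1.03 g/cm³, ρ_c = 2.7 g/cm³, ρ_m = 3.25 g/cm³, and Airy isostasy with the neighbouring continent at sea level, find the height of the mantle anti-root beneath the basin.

12 km

In Airy isostatic equilibrium: replacing crust with seawater at the top is compensated by replacing crust with mantle at the base: d (ρ_c − ρ_w) = a (ρ_m − ρ_c).
a = d (ρ_c − ρ_w)/(ρ_m − ρ_c) = 3.947 km × 1.67/0.55 = 12 km.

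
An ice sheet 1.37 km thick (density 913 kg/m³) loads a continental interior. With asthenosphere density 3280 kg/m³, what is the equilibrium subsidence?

Isostatic balance requires: the ice load ρ_ice t is balanced by mantle displaced below, ρ_m s.
s = t ρ_ice / ρ_m = 1.37 km × 913/3280 = 0.381 km.

0.381 km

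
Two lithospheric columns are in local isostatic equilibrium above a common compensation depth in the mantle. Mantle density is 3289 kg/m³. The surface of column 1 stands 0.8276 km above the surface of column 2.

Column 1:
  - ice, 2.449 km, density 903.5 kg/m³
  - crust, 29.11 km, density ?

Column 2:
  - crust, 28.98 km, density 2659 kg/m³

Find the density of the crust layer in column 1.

Take the compensation level at the base of the deeper column (depth z_c below the surface of column 1) and equate Σ ρ_i t_i down to z_c; mantle fills any gap and the z_c terms cancel.
Column 1: 2.449×903.5 + 29.11×ρ + (z_c − 31.559)×3289
Column 2: 0.8276×0 + 28.98×2659 + (z_c − 0.8276 − 28.98)×3289
The z_c×3289 term appears on both sides and cancels. Collect the known terms of each column as K = Σ(ρt)_known − 3289 × (depth of known layers): K_1 = 2212.6715 − 3289×31.559 = −101584.879; K_2 = 77057.82 − 3289×(0.8276 + 28.98) = −20979.3764.
Balance: K_1 + 29.11×ρ = K_2, so ρ = (K_2 − K_1)/29.11 = 80605.5/29.11 = 2770 kg/m³.

2770 kg/m³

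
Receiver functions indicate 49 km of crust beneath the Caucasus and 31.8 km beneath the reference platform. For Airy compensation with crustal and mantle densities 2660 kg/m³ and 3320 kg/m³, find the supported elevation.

Excess crust Δ = 49 km − 31.8 km = 17.2 km, split between elevation h and root r with h + r = Δ.
Airy balance ρ_c h = (ρ_m − ρ_c) r gives r = h ρ_c/(ρ_m − ρ_c), so h (1 + ρ_c/(ρ_m − ρ_c)) = Δ, i.e. h = Δ (ρ_m − ρ_c)/ρ_m.
h = 17.2 km × 660/3320 = 3.42 km.

3.42 km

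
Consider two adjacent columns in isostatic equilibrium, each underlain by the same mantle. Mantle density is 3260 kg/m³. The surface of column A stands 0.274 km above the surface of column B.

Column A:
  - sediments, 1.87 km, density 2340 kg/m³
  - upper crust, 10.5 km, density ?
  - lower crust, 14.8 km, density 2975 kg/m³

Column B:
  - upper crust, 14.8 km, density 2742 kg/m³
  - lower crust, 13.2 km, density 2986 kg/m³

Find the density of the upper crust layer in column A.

2670 kg/m³

Take the compensation level at the base of the deeper column (depth z_c below the surface of column A) and equate Σ ρ_i t_i down to z_c; mantle fills any gap and the z_c terms cancel.
Column A: 1.87×2340 + 10.5×ρ + 14.8×2975 + (z_c − 27.17)×3260
Column B: 0.274×0 + 14.8×2742 + 13.2×2986 + (z_c − 0.274 − 28)×3260
The z_c×3260 term appears on both sides and cancels. Collect the known terms of each column as K = Σ(ρt)_known − 3260 × (depth of known layers): K_A = 48405.8 − 3260×27.17 = −40168.4; K_B = 79996.8 − 3260×(0.274 + 28) = −12176.44.
Balance: K_A + 10.5×ρ = K_B, so ρ = (K_B − K_A)/10.5 = 27992/10.5 = 2670 kg/m³.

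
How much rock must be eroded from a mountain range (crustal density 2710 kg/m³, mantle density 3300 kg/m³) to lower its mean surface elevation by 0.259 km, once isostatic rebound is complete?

Net drop Δ = e − u = e − e ρ_c/ρ_m = e (ρ_m − ρ_c)/ρ_m.
e = Δ ρ_m/(ρ_m − ρ_c) = 0.259 km × 3300/590 = 1.45 km.

1.45 km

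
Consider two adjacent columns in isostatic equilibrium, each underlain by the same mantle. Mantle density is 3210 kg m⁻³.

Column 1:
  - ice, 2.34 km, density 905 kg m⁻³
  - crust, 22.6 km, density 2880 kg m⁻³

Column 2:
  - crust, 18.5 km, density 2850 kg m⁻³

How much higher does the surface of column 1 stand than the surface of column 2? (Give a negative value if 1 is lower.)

For any compensation level in the mantle, the mantle terms cancel and isostasy reduces to e = (Σt_1 − Σt_2) − (Σ(ρt)_1 − Σ(ρt)_2) / ρ_m.
Σt_1 = 24.94 km; Σt_2 = 18.5 km; Σ(ρt)_1 = 67205.7; Σ(ρt)_2 = 52725 (in km·kg m⁻³).
e = (24.94 − 18.5) − (67205.7 − 52725) / 3210 = 1.93 km.

1.93 km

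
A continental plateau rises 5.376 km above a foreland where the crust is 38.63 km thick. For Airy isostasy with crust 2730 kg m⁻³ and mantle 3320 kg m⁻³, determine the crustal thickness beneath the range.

Root depth r = h ρ_c / (ρ_m − ρ_c) = 5.376 km × 2730 / 590 = 24.88 km.
Total thickness = T + h + r = 38.63 km + 5.376 km + 24.88 km = 68.9 km.

68.9 km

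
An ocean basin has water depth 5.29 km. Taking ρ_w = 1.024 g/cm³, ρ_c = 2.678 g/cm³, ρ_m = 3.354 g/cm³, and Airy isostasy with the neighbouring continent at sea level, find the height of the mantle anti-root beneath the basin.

12.9 km

In Airy isostatic equilibrium: replacing crust with seawater at the top is compensated by replacing crust with mantle at the base: d (ρ_c − ρ_w) = a (ρ_m − ρ_c).
a = d (ρ_c − ρ_w)/(ρ_m − ρ_c) = 5.29 km × 1.654/0.676 = 12.9 km.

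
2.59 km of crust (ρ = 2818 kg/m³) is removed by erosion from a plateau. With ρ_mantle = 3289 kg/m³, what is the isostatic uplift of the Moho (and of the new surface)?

2.22 km

Unloading: uplift u = e ρ_c/ρ_m = 2.59 km × 2818/3289 = 2.22 km.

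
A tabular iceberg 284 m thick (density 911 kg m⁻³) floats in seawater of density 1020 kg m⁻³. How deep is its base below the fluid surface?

254 m

Draft d = t ρ_obj/ρ_fluid = 284 m × 911/1020 = 254 m.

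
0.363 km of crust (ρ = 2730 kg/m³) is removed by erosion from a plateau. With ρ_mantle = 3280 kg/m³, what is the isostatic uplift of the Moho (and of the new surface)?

Unloading: uplift u = e ρ_c/ρ_m = 0.363 km × 2730/3280 = 0.302 km.

0.302 km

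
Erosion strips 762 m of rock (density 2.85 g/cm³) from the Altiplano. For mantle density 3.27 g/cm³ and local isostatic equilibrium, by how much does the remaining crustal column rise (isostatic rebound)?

Unloading: uplift u = e ρ_c/ρ_m = 762 m × 2.85/3.27 = 664 m.

664 m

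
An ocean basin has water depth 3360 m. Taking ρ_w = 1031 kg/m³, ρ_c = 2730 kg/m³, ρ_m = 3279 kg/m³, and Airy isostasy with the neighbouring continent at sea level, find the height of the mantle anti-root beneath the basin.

By Archimedes' principle applied to the lithosphere: replacing crust with seawater at the top is compensated by replacing crust with mantle at the base: d (ρ_c − ρ_w) = a (ρ_m − ρ_c).
a = d (ρ_c − ρ_w)/(ρ_m − ρ_c) = 3360 m × 1699/549 = 10400 m.

10400 m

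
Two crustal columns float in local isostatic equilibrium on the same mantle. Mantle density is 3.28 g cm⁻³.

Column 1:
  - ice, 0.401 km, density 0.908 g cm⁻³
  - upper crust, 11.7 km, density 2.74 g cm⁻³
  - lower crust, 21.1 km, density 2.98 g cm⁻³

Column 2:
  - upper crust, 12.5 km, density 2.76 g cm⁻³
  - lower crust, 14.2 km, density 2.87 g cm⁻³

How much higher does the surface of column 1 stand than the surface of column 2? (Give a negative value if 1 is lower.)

For any compensation level in the mantle, the mantle terms cancel and isostasy reduces to e = (Σt_1 − Σt_2) − (Σ(ρt)_1 − Σ(ρt)_2) / ρ_m.
Σt_1 = 33.201 km; Σt_2 = 26.7 km; Σ(ρt)_1 = 95.300108; Σ(ρt)_2 = 75.254 (in km·g cm⁻³).
e = (33.201 − 26.7) − (95.300108 − 75.254) / 3.28 = 0.389 km.

0.389 km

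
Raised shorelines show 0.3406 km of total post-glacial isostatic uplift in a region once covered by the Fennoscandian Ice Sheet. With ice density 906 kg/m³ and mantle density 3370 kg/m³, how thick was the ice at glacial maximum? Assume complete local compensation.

u = t ρ_ice/ρ_m → t = u ρ_m/ρ_ice = 0.3406 km × 3370/906 = 1.27 km.

1.27 km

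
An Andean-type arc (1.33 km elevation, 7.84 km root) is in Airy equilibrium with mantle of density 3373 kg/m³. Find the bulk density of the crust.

2880 kg/m³

ρ_c h = (ρ_m − ρ_c) r → ρ_c (h + r) = ρ_m r → ρ_c = ρ_m r / (h + r).
ρ_c = 3373 × 7.84 km / (1.33 km + 7.84 km) = 2880 kg/m³.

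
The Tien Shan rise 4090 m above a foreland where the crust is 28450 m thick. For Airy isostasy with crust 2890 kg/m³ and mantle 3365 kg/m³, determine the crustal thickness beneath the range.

Root depth r = h ρ_c / (ρ_m − ρ_c) = 4090 m × 2890 / 475 = 24880 m.
Total thickness = T + h + r = 28450 m + 4090 m + 24880 m = 57400 m.

57400 m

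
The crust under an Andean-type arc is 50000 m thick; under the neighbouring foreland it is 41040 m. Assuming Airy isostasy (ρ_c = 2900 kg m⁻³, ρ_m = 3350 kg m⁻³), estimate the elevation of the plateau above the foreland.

Excess crust Δ = 50000 m − 41040 m = 8960 m, split between elevation h and root r with h + r = Δ.
Airy balance ρ_c h = (ρ_m − ρ_c) r gives r = h ρ_c/(ρ_m − ρ_c), so h (1 + ρ_c/(ρ_m − ρ_c)) = Δ, i.e. h = Δ (ρ_m − ρ_c)/ρ_m.
h = 8960 m × 450/3350 = 1200 m.

1200 m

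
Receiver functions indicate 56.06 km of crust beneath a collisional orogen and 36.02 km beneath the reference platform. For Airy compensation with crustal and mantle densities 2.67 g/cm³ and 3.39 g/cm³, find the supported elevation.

Excess crust Δ = 56.06 km − 36.02 km = 20.04 km, split between elevation h and root r with h + r = Δ.
Airy balance ρ_c h = (ρ_m − ρ_c) r gives r = h ρ_c/(ρ_m − ρ_c), so h (1 + ρ_c/(ρ_m − ρ_c)) = Δ, i.e. h = Δ (ρ_m − ρ_c)/ρ_m.
h = 20.04 km × 0.72/3.39 = 4.26 km.

4.26 km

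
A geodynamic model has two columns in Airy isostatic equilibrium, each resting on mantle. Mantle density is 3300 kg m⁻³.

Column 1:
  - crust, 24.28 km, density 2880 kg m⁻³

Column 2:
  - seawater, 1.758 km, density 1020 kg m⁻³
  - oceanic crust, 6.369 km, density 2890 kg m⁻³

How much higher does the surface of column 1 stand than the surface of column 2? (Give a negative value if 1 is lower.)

For any compensation level in the mantle, the mantle terms cancel and isostasy reduces to e = (Σt_1 − Σt_2) − (Σ(ρt)_1 − Σ(ρt)_2) / ρ_m.
Σt_1 = 24.28 km; Σt_2 = 8.127 km; Σ(ρt)_1 = 69926.4; Σ(ρt)_2 = 20199.57 (in km·kg m⁻³).
e = (24.28 − 8.127) − (69926.4 − 20199.57) / 3300 = 1.08 km.

1.08 km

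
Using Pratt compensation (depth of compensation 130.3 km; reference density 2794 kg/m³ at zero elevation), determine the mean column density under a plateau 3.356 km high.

Pratt balance: ρ_ref D = ρ (D + h).
ρ = ρ_ref D/(D + h) = 2794 × 130.3 km/(130.3 km + 3.356 km) = 2720 kg/m³.

2720 kg/m³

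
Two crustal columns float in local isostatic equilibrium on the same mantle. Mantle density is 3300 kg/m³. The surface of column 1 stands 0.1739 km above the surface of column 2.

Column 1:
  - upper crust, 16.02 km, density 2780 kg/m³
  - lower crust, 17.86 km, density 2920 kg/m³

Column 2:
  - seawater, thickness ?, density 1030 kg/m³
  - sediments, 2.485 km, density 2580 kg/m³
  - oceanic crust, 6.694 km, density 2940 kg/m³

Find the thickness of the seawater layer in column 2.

Take the compensation level at the base of the deeper column (depth z_c below the surface of column 1) and equate Σ ρ_i t_i down to z_c; mantle fills any gap and the z_c terms cancel.
Column 1: 16.02×2780 + 17.86×2920 + (z_c − 33.88)×3300
Column 2: 0.1739×0 + x×1030 + 2.485×2580 + 6.694×2940 + (z_c − 0.1739 − 9.179 − x)×3300
The z_c×3300 term appears on both sides and cancels. Collect the known terms of each column as K = Σ(ρt)_known − 3300 × (depth of known layers): K_1 = 96686.8 − 3300×33.88 = −15117.2; K_2 = 26091.66 − 3300×(0.1739 + 9.179) = −4772.91.
Balance: K_1 = K_2 − x×(3300 − 1030), so x = (K_2 − K_1)/(3300 − 1030) = 10344.3/2270 = 4.56 km.

4.56 km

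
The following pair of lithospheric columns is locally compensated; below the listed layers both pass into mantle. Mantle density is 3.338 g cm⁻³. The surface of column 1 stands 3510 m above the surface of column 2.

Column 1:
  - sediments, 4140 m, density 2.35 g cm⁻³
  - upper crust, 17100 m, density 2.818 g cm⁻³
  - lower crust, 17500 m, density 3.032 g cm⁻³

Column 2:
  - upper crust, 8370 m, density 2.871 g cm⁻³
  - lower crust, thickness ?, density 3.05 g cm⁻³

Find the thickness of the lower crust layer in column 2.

9420 m

Take the compensation level at the base of the deeper column (depth z_c below the surface of column 1) and equate Σ ρ_i t_i down to z_c; mantle fills any gap and the z_c terms cancel.
Column 1: 4140×2.35 + 17100×2.818 + 17500×3.032 + (z_c − 38740)×3.338
Column 2: 3510×0 + 8370×2.871 + x×3.05 + (z_c − 3510 − 8370 − x)×3.338
The z_c×3.338 term appears on both sides and cancels. Collect the known terms of each column as K = Σ(ρt)_known − 3.338 × (depth of known layers): K_1 = 110976.8 − 3.338×38740 = −18337.32; K_2 = 24030.27 − 3.338×(3510 + 8370) = −15625.17.
Balance: K_1 = K_2 − x×(3.338 − 3.05), so x = (K_2 − K_1)/(3.338 − 3.05) = 2712.15/0.288 = 9420 m.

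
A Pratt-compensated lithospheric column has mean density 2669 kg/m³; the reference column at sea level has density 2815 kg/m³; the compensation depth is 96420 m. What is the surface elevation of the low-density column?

5270 m

ρ_ref D = ρ (D + h) → h = D (ρ_ref − ρ)/ρ.
h = 96420 m × (2815 − 2669)/2669 = 5270 m.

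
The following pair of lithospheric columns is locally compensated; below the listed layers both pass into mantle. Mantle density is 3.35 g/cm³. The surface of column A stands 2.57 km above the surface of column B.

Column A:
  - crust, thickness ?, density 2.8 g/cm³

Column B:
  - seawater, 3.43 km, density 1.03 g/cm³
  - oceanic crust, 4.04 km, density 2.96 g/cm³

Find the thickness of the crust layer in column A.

33 km

Take the compensation level at the base of the deeper column (depth z_c below the surface of column A) and equate Σ ρ_i t_i down to z_c; mantle fills any gap and the z_c terms cancel.
Column A: x×2.8 + (z_c − 0 − x)×3.35
Column B: 2.57×0 + 3.43×1.03 + 4.04×2.96 + (z_c − 2.57 − 7.47)×3.35
The z_c×3.35 term appears on both sides and cancels. Collect the known terms of each column as K = Σ(ρt)_known − 3.35 × (depth of known layers): K_A = 0 − 3.35×0 = 0; K_B = 15.4913 − 3.35×(2.57 + 7.47) = −18.1427.
Balance: K_A − x×(3.35 − 2.8) = K_B, so x = (K_A − K_B)/(3.35 − 2.8) = 18.1427/0.55 = 33 km.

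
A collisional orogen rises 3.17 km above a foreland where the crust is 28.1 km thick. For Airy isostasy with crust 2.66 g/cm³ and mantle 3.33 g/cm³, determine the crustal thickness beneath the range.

Root depth r = h ρ_c / (ρ_m − ρ_c) = 3.17 km × 2.66 / 0.67 = 12.59 km.
Total thickness = T + h + r = 28.1 km + 3.17 km + 12.59 km = 43.9 km.

43.9 km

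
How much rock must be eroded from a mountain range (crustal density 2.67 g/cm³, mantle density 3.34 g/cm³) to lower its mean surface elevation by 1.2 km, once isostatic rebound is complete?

5.98 km

Net drop Δ = e − u = e − e ρ_c/ρ_m = e (ρ_m − ρ_c)/ρ_m.
e = Δ ρ_m/(ρ_m − ρ_c) = 1.2 km × 3.34/0.67 = 5.98 km.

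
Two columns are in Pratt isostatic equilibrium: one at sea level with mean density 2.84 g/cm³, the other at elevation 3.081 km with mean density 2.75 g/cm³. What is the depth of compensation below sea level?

94.1 km

ρ_ref D = ρ (D + h) → D (ρ_ref − ρ) = ρ h.
D = ρ h/(ρ_ref − ρ) = 2.75 × 3.081 km/(2.84 − 2.75) = 94.1 km.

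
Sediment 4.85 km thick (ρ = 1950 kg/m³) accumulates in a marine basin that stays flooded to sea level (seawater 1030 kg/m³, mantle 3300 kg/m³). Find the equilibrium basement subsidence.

Submarine loading: the sediment displaces seawater, and the subsidence is in turn flooded, so s (ρ_m − ρ_w) = t (ρ_sed − ρ_w).
s = 4.85 km × (1950 − 1030) / (3300 − 1030) = 1.97 km.

1.97 km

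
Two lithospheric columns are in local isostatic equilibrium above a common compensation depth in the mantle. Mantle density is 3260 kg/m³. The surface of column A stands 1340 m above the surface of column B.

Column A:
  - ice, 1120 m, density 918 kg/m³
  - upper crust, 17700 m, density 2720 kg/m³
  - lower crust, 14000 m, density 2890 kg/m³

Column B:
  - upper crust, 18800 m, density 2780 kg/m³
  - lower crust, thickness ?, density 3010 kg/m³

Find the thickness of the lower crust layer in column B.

15900 m

Take the compensation level at the base of the deeper column (depth z_c below the surface of column A) and equate Σ ρ_i t_i down to z_c; mantle fills any gap and the z_c terms cancel.
Column A: 1120×918 + 17700×2720 + 14000×2890 + (z_c − 32820)×3260
Column B: 1340×0 + 18800×2780 + x×3010 + (z_c − 1340 − 18800 − x)×3260
The z_c×3260 term appears on both sides and cancels. Collect the known terms of each column as K = Σ(ρt)_known − 3260 × (depth of known layers): K_A = 89632160 − 3260×32820 = −17361040; K_B = 52264000 − 3260×(1340 + 18800) = −13392400.
Balance: K_A = K_B − x×(3260 − 3010), so x = (K_B − K_A)/(3260 − 3010) = 3968640/250 = 15900 m.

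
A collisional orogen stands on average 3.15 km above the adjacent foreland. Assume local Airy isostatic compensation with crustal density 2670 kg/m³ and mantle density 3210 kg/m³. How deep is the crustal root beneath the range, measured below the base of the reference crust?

Isostatic balance requires: the weight of the topography is balanced by the buoyancy of the root, ρ_c h = (ρ_m − ρ_c) r.
r = h · ρ_c / (ρ_m − ρ_c) = 3.15 km × 2670 / (3210 − 2670) = 15.6 km.

15.6 km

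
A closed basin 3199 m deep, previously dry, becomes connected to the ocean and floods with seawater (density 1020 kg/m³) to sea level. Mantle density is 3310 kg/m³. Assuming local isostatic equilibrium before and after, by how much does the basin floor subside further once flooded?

After flooding the water column is d + s deep. Its weight must equal the weight of mantle displaced by the extra subsidence s: (d + s) ρ_w = s ρ_m.
s = d ρ_w / (ρ_m − ρ_w) = 3199 m × 1020/(3310 − 1020) = 1420 m.

1420 m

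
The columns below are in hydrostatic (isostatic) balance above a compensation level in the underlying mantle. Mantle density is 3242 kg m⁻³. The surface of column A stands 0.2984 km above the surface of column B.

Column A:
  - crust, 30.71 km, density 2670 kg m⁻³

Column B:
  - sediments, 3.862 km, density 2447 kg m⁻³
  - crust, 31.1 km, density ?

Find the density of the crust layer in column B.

2810 kg m⁻³

Take the compensation level at the base of the deeper column (depth z_c below the surface of column A) and equate Σ ρ_i t_i down to z_c; mantle fills any gap and the z_c terms cancel.
Column A: 30.71×2670 + (z_c − 30.71)×3242
Column B: 0.2984×0 + 3.862×2447 + 31.1×ρ + (z_c − 0.2984 − 34.962)×3242
The z_c×3242 term appears on both sides and cancels. Collect the known terms of each column as K = Σ(ρt)_known − 3242 × (depth of known layers): K_A = 81995.7 − 3242×30.71 = −17566.12; K_B = 9450.314 − 3242×(0.2984 + 34.962) = −104863.903.
Balance: K_A = K_B + 31.1×ρ, so ρ = (K_A − K_B)/31.1 = 87297.8/31.1 = 2810 kg m⁻³.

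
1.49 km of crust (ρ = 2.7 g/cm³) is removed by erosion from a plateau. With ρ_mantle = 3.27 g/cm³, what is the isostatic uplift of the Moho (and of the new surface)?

1.23 km

Unloading: uplift u = e ρ_c/ρ_m = 1.49 km × 2.7/3.27 = 1.23 km.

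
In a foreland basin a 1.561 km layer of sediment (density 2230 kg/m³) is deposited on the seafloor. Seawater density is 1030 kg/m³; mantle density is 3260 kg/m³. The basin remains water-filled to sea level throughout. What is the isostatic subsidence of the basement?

Submarine loading: the sediment displaces seawater, and the subsidence is in turn flooded, so s (ρ_m − ρ_w) = t (ρ_sed − ρ_w).
s = 1.561 km × (2230 − 1030) / (3260 − 1030) = 0.84 km.

0.84 km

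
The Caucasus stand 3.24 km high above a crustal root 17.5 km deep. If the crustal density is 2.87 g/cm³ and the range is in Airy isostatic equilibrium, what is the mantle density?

Airy balance: ρ_c h = (ρ_m − ρ_c) r → ρ_m = ρ_c (1 + h/r).
ρ_m = 2.87 × (1 + 3.24 km/17.5 km) = 3.4 g/cm³.

3.4 g/cm³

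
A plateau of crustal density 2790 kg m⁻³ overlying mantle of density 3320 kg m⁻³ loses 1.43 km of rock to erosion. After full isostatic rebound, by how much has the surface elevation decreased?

Rebound u = e ρ_c/ρ_m = 1.43 km × 2790/3320 = 1.202 km.
Net surface drop = e − u = 1.43 km − 1.202 km = e (ρ_m − ρ_c)/ρ_m = 0.228 km.

0.228 km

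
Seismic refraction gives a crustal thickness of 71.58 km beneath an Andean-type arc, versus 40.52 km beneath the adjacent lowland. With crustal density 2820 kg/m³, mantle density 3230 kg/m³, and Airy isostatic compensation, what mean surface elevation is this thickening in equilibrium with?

Excess crust Δ = 71.58 km − 40.52 km = 31.06 km, split between elevation h and root r with h + r = Δ.
Airy balance ρ_c h = (ρ_m − ρ_c) r gives r = h ρ_c/(ρ_m − ρ_c), so h (1 + ρ_c/(ρ_m − ρ_c)) = Δ, i.e. h = Δ (ρ_m − ρ_c)/ρ_m.
h = 31.06 km × 410/3230 = 3.94 km.

3.94 km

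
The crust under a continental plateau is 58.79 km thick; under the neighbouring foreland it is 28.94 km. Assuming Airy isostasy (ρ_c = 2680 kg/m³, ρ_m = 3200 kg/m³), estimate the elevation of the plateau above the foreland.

4.85 km

Excess crust Δ = 58.79 km − 28.94 km = 29.85 km, split between elevation h and root r with h + r = Δ.
Airy balance ρ_c h = (ρ_m − ρ_c) r gives r = h ρ_c/(ρ_m − ρ_c), so h (1 + ρ_c/(ρ_m − ρ_c)) = Δ, i.e. h = Δ (ρ_m − ρ_c)/ρ_m.
h = 29.85 km × 520/3200 = 4.85 km.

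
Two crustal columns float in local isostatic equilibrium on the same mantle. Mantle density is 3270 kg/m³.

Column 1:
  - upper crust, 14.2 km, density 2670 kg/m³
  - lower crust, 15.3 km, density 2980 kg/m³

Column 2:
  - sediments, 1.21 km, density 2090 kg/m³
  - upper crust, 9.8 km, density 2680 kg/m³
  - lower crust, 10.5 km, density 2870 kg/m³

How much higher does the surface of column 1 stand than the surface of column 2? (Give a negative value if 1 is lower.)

0.473 km

For any compensation level in the mantle, the mantle terms cancel and isostasy reduces to e = (Σt_1 − Σt_2) − (Σ(ρt)_1 − Σ(ρt)_2) / ρ_m.
Σt_1 = 29.5 km; Σt_2 = 21.51 km; Σ(ρt)_1 = 83508; Σ(ρt)_2 = 58927.9 (in km·kg/m³).
e = (29.5 − 21.51) − (83508 − 58927.9) / 3270 = 0.473 km.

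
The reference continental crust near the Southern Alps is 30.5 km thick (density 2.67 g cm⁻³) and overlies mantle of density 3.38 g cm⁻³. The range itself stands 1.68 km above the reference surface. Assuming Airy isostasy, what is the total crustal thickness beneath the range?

38.5 km

Root depth r = h ρ_c / (ρ_m − ρ_c) = 1.68 km × 2.67 / 0.71 = 6.318 km.
Total thickness = T + h + r = 30.5 km + 1.68 km + 6.318 km = 38.5 km.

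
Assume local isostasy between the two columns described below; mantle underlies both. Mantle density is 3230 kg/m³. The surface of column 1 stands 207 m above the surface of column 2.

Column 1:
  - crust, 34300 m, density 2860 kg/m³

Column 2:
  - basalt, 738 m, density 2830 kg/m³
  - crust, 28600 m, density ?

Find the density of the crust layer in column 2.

2820 kg/m³

Take the compensation level at the base of the deeper column (depth z_c below the surface of column 1) and equate Σ ρ_i t_i down to z_c; mantle fills any gap and the z_c terms cancel.
Column 1: 34300×2860 + (z_c − 34300)×3230
Column 2: 207×0 + 738×2830 + 28600×ρ + (z_c − 207 − 29338)×3230
The z_c×3230 term appears on both sides and cancels. Collect the known terms of each column as K = Σ(ρt)_known − 3230 × (depth of known layers): K_1 = 98098000 − 3230×34300 = −12691000; K_2 = 2088540 − 3230×(207 + 29338) = −93341810.
Balance: K_1 = K_2 + 28600×ρ, so ρ = (K_1 − K_2)/28600 = 80650800/28600 = 2820 kg/m³.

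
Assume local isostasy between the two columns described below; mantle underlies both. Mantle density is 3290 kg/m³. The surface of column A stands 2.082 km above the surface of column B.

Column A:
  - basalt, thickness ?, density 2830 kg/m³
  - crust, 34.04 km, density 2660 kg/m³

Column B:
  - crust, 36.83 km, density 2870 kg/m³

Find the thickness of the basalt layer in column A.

1.9 km

Take the compensation level at the base of the deeper column (depth z_c below the surface of column A) and equate Σ ρ_i t_i down to z_c; mantle fills any gap and the z_c terms cancel.
Column A: x×2830 + 34.04×2660 + (z_c − 34.04 − x)×3290
Column B: 2.082×0 + 36.83×2870 + (z_c − 2.082 − 36.83)×3290
The z_c×3290 term appears on both sides and cancels. Collect the known terms of each column as K = Σ(ρt)_known − 3290 × (depth of known layers): K_A = 90546.4 − 3290×34.04 = −21445.2; K_B = 105702.1 − 3290×(2.082 + 36.83) = −22318.38.
Balance: K_A − x×(3290 − 2830) = K_B, so x = (K_A − K_B)/(3290 − 2830) = 873.18/460 = 1.9 km.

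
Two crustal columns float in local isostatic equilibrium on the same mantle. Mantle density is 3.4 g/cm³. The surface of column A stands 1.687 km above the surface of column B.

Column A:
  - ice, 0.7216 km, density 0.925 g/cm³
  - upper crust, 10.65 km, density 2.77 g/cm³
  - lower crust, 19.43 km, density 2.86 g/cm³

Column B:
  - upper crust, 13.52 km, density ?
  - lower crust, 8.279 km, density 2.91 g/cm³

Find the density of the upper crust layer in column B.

Take the compensation level at the base of the deeper column (depth z_c below the surface of column A) and equate Σ ρ_i t_i down to z_c; mantle fills any gap and the z_c terms cancel.
Column A: 0.7216×0.925 + 10.65×2.77 + 19.43×2.86 + (z_c − 30.8016)×3.4
Column B: 1.687×0 + 13.52×ρ + 8.279×2.91 + (z_c − 1.687 − 21.799)×3.4
The z_c×3.4 term appears on both sides and cancels. Collect the known terms of each column as K = Σ(ρt)_known − 3.4 × (depth of known layers): K_A = 85.73778 − 3.4×30.8016 = −18.98766; K_B = 24.09189 − 3.4×(1.687 + 21.799) = −55.76051.
Balance: K_A = K_B + 13.52×ρ, so ρ = (K_A − K_B)/13.52 = 36.7728/13.52 = 2.72 g/cm³.

2.72 g/cm³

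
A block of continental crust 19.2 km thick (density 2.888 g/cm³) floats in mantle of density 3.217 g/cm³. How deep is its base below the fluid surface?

17.2 km

Draft d = t ρ_obj/ρ_fluid = 19.2 km × 2.888/3.217 = 17.2 km.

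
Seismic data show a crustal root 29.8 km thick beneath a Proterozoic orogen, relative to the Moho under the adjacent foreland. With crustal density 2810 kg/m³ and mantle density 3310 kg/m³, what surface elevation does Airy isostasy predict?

Isostatic balance requires: ρ_c h = (ρ_m − ρ_c) r.
h = r (ρ_m − ρ_c) / ρ_c = 29.8 km × (3310 − 2810) / 2810 = 5.3 km.

5.3 km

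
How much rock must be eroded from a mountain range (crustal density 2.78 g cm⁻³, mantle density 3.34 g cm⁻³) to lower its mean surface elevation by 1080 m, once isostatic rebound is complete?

6440 m

Net drop Δ = e − u = e − e ρ_c/ρ_m = e (ρ_m − ρ_c)/ρ_m.
e = Δ ρ_m/(ρ_m − ρ_c) = 1080 m × 3.34/0.56 = 6440 m.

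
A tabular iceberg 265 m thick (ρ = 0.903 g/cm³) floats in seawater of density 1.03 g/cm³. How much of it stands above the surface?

Floating equilibrium: submerged depth d = t ρ_obj/ρ_fluid = 265 m × 0.903/1.03 = 232.3 m.
Freeboard = t − d = 265 m − 232.3 m = 32.7 m.

32.7 m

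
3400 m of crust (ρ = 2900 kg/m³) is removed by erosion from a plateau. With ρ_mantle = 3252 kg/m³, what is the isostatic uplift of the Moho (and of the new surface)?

Unloading: uplift u = e ρ_c/ρ_m = 3400 m × 2900/3252 = 3030 m.

3030 m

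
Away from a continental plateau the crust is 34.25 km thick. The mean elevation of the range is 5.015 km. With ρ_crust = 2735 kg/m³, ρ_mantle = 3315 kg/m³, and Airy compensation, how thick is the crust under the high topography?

Root depth r = h ρ_c / (ρ_m − ρ_c) = 5.015 km × 2735 / 580 = 23.65 km.
Total thickness = T + h + r = 34.25 km + 5.015 km + 23.65 km = 62.9 km.

62.9 km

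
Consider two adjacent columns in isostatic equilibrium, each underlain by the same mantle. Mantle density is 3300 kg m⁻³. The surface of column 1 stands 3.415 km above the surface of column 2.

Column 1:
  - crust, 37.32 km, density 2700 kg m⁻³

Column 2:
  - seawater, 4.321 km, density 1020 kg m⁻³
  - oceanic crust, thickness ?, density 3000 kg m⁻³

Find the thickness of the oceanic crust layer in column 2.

Take the compensation level at the base of the deeper column (depth z_c below the surface of column 1) and equate Σ ρ_i t_i down to z_c; mantle fills any gap and the z_c terms cancel.
Column 1: 37.32×2700 + (z_c − 37.32)×3300
Column 2: 3.415×0 + 4.321×1020 + x×3000 + (z_c − 3.415 − 4.321 − x)×3300
The z_c×3300 term appears on both sides and cancels. Collect the known terms of each column as K = Σ(ρt)_known − 3300 × (depth of known layers): K_1 = 100764 − 3300×37.32 = −22392; K_2 = 4407.42 − 3300×(3.415 + 4.321) = −21121.38.
Balance: K_1 = K_2 − x×(3300 − 3000), so x = (K_2 − K_1)/(3300 − 3000) = 1270.62/300 = 4.24 km.

4.24 km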